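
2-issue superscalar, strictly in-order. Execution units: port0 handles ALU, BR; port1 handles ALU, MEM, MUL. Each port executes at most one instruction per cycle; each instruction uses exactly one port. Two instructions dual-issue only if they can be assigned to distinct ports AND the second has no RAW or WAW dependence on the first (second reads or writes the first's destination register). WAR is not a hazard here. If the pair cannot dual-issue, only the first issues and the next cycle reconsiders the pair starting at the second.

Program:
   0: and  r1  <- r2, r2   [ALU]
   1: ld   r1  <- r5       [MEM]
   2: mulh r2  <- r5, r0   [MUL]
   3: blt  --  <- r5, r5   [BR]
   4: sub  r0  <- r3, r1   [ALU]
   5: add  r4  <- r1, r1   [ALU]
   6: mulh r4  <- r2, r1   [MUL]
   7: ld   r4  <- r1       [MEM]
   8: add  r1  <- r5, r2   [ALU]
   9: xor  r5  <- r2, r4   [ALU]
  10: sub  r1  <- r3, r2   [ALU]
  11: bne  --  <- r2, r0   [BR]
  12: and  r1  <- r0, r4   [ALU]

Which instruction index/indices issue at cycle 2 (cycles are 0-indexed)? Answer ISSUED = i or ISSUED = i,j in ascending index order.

0. and @i0  | WAW r1
1. ld @i1  | no-port MEM/MUL
2. mulh+blt @i2&i3  | pair
3. sub+add @i4&i5  | pair
4. mulh @i6  | no-port MUL/MEM
5. ld+add @i7&i8  | pair
6. xor+sub @i9&i10  | pair
7. bne+and @i11&i12  | pair

ISSUED = 2,3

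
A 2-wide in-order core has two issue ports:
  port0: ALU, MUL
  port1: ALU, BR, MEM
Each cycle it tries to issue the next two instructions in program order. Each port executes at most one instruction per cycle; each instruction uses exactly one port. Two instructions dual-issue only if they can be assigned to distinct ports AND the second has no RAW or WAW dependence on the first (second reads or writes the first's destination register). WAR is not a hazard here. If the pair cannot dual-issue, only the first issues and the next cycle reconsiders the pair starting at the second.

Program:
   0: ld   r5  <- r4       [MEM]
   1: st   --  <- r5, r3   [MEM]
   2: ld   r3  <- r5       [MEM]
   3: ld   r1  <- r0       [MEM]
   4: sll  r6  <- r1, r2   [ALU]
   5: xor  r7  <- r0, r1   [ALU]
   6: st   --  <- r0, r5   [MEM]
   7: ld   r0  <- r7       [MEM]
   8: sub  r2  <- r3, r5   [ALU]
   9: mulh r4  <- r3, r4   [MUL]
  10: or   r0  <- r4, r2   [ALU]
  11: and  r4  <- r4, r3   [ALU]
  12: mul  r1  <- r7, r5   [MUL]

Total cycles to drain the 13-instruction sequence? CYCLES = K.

CYCLES = 10

  cy0 -> i0 (ld.MEM) no-port MEM/MEM
  cy1 -> i1 (st.MEM) no-port MEM/MEM
  cy2 -> i2 (ld.MEM) no-port MEM/MEM
  cy3 -> i3 (ld.MEM) RAW r1
  cy4 -> i4+i5 (sll.ALU xor.ALU) dual
  cy5 -> i6 (st.MEM) no-port MEM/MEM
  cy6 -> i7+i8 (ld.MEM sub.ALU) dual
  cy7 -> i9 (mulh.MUL) RAW r4
  cy8 -> i10+i11 (or.ALU and.ALU) dual
  cy9 -> i12 (mul.MUL) tail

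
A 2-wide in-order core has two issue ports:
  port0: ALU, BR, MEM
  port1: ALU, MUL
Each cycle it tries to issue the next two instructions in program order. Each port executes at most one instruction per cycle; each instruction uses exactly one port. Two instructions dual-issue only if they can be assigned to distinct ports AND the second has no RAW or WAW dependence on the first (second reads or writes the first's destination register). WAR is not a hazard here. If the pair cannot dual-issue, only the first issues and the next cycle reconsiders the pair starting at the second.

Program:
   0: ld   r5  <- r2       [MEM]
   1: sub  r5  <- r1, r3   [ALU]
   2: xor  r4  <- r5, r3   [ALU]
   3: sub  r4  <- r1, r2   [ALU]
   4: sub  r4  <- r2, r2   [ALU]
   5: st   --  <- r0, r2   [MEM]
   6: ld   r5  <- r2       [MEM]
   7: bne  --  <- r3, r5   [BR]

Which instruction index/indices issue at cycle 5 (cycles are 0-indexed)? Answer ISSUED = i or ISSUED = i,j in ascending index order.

ISSUED = 6

t=0 i0:ld.MEM ; WAW r5
t=1 i1:sub.ALU ; RAW r5
t=2 i2:xor.ALU ; WAW r4
t=3 i3:sub.ALU ; WAW r4
t=4 i4/i5:sub.ALU st.MEM ; dual
t=5 i6:ld.MEM ; no-port MEM/BR
t=6 i7:bne.BR ; tail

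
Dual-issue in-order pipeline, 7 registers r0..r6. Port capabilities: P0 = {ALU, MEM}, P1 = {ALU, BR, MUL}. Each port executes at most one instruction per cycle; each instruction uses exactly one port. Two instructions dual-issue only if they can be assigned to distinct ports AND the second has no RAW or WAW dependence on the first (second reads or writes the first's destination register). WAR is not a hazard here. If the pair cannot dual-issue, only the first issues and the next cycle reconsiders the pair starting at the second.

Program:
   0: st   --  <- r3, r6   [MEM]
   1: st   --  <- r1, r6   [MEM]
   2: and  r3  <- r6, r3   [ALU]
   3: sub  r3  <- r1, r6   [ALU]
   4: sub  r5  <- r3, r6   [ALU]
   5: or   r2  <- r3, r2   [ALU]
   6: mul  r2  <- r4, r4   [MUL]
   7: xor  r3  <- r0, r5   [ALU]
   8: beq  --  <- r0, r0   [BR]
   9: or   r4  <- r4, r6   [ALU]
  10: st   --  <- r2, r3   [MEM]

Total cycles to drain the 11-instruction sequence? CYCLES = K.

CYCLES = 7

t=0 i0:st ; no-port MEM/MEM
t=1 i1/i2:st+and ; 2-wide
t=2 i3:sub ; RAW r3
t=3 i4/i5:sub+or ; 2-wide
t=4 i6/i7:mul+xor ; 2-wide
t=5 i8/i9:beq+or ; 2-wide
t=6 i10:st ; tail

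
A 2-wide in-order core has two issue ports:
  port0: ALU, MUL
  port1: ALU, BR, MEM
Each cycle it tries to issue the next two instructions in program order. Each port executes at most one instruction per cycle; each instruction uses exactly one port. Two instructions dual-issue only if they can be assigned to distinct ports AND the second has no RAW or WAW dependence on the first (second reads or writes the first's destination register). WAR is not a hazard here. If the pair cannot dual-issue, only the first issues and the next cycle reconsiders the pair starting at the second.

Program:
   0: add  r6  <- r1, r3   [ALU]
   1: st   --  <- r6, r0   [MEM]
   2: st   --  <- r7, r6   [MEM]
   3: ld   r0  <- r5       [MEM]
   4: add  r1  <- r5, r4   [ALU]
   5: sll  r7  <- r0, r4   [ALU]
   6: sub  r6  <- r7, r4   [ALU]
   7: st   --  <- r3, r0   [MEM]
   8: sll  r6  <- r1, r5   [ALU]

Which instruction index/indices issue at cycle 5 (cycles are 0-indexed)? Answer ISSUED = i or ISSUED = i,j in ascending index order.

ISSUED = 6,7

  cy0 -> i0 (add.ALU) RAW r6
  cy1 -> i1 (st.MEM) no-port MEM/MEM
  cy2 -> i2 (st.MEM) no-port MEM/MEM
  cy3 -> i3/i4 (ld.MEM;add.ALU) 2-wide
  cy4 -> i5 (sll.ALU) RAW r7
  cy5 -> i6/i7 (sub.ALU;st.MEM) 2-wide
  cy6 -> i8 (sll.ALU) tail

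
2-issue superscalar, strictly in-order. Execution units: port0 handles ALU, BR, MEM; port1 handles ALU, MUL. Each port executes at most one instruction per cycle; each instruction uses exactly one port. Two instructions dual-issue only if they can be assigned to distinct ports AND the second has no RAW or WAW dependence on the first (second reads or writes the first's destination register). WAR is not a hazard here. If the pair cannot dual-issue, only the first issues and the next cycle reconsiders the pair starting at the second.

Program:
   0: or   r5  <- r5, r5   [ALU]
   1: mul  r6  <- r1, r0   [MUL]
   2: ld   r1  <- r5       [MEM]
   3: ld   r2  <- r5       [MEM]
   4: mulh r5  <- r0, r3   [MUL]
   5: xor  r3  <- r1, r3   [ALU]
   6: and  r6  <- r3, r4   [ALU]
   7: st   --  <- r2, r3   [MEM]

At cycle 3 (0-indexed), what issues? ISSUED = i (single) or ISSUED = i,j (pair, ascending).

ISSUED = 5

#0 head=0: or.ALU+mul.MUL i0+i1 2-wide
#1 head=2: ld.MEM i2 no-port MEM/MEM
#2 head=3: ld.MEM+mulh.MUL i3+i4 2-wide
#3 head=5: xor.ALU i5 RAW r3
#4 head=6: and.ALU+st.MEM i6+i7 2-wide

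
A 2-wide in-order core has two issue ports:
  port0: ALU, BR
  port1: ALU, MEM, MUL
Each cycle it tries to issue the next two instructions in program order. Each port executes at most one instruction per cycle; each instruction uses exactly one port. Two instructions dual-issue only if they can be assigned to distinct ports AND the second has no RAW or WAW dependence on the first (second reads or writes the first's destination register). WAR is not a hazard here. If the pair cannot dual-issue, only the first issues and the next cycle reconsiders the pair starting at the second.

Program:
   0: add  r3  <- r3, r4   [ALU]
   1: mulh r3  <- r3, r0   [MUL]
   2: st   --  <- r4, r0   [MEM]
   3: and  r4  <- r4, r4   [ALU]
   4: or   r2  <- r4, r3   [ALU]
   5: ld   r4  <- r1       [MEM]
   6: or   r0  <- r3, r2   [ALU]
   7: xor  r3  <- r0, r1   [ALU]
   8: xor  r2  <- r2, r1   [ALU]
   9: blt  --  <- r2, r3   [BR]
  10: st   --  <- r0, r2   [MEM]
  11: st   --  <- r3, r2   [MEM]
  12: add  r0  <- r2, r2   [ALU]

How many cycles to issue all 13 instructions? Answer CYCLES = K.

CYCLES = 8

#0 head=0: add.ALU i0 RAW+WAW r3
#1 head=1: mulh.MUL i1 no-port MUL/MEM
#2 head=2: st.MEM+and.ALU i2,i3 pair
#3 head=4: or.ALU+ld.MEM i4,i5 pair
#4 head=6: or.ALU i6 RAW r0
#5 head=7: xor.ALU+xor.ALU i7,i8 pair
#6 head=9: blt.BR+st.MEM i9,i10 pair
#7 head=11: st.MEM+add.ALU i11,i12 pair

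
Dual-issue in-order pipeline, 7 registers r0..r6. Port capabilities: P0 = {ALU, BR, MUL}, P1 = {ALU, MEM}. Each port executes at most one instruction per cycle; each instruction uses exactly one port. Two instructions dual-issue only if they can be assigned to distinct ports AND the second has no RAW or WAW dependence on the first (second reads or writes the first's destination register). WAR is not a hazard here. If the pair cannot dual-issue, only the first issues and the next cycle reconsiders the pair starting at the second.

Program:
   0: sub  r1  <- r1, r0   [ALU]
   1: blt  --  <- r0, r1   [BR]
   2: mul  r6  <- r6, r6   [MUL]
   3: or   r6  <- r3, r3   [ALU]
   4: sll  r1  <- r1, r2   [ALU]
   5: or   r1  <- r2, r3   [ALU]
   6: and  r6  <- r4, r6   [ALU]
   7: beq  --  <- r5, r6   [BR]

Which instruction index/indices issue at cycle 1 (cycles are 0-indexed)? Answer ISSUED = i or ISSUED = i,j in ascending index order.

ISSUED = 1

  cy0 -> i0 (sub) RAW r1
  cy1 -> i1 (blt) no-port BR/MUL
  cy2 -> i2 (mul) WAW r6
  cy3 -> i3+i4 (or sll) pair
  cy4 -> i5+i6 (or and) pair
  cy5 -> i7 (beq) tail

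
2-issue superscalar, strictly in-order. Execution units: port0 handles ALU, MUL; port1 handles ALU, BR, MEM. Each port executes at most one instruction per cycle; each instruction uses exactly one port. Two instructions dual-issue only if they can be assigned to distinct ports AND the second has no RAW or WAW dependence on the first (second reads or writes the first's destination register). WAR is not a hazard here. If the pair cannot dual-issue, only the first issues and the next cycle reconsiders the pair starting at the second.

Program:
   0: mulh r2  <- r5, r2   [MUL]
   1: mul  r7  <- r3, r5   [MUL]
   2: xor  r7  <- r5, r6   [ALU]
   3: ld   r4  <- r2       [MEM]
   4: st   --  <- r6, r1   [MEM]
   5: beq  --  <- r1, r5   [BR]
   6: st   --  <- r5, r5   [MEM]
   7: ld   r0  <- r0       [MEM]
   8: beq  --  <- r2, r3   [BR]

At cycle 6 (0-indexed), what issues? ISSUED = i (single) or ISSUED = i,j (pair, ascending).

ISSUED = 7

t=0 i0:mulh.MUL ; no-port MUL/MUL
t=1 i1:mul.MUL ; WAW r7
t=2 i2,i3:xor.ALU+ld.MEM ; pair
t=3 i4:st.MEM ; no-port MEM/BR
t=4 i5:beq.BR ; no-port BR/MEM
t=5 i6:st.MEM ; no-port MEM/MEM
t=6 i7:ld.MEM ; no-port MEM/BR
t=7 i8:beq.BR ; tail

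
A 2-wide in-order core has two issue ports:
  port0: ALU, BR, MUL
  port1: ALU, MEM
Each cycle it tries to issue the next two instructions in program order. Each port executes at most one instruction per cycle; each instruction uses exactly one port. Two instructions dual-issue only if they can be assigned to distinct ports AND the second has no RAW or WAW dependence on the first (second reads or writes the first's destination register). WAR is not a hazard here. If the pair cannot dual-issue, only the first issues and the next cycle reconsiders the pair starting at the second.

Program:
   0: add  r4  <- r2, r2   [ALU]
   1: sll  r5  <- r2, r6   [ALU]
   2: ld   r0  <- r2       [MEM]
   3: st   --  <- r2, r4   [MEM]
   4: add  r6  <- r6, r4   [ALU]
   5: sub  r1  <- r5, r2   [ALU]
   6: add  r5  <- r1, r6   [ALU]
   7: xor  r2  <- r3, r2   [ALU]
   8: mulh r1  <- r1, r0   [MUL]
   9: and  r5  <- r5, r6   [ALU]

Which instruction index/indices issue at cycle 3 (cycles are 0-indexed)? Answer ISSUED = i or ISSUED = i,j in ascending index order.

0. add.ALU;sll.ALU @i0&i1  | dual
1. ld.MEM @i2  | no-port MEM/MEM
2. st.MEM;add.ALU @i3&i4  | dual
3. sub.ALU @i5  | RAW r1
4. add.ALU;xor.ALU @i6&i7  | dual
5. mulh.MUL;and.ALU @i8&i9  | dual

ISSUED = 5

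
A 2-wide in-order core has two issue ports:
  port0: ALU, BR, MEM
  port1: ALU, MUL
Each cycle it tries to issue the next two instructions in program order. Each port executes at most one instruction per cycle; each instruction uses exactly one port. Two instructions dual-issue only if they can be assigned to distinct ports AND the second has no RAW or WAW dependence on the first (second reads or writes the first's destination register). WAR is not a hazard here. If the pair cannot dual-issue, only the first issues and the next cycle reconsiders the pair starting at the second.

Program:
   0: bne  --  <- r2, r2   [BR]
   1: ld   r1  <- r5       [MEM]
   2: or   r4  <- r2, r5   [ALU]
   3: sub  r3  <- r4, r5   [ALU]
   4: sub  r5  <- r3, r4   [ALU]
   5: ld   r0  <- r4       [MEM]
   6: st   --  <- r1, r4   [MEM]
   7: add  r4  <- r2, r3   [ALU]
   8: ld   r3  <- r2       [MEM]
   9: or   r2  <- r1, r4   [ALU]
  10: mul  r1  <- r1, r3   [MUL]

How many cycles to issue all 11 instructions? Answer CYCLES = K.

c0: i0 bne.BR  no-port BR/MEM
c1: i1,i2 ld.MEM/or.ALU  2-wide
c2: i3 sub.ALU  RAW r3
c3: i4,i5 sub.ALU/ld.MEM  2-wide
c4: i6,i7 st.MEM/add.ALU  2-wide
c5: i8,i9 ld.MEM/or.ALU  2-wide
c6: i10 mul.MUL  tail

CYCLES = 7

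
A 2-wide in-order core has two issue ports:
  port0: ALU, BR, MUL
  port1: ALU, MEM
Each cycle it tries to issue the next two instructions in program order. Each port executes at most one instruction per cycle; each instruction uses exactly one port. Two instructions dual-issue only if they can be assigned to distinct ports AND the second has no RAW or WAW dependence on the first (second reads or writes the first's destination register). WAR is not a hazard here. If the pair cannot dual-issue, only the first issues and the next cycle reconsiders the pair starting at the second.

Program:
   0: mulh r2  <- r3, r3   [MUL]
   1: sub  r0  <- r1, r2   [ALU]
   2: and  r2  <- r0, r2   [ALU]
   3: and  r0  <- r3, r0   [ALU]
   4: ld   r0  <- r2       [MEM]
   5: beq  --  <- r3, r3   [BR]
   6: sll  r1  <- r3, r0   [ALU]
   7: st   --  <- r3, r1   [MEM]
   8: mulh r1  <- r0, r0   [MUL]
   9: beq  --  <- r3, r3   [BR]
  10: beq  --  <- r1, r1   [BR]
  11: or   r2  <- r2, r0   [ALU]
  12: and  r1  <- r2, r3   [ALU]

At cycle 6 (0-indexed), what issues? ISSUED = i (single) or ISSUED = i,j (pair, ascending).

#0 head=0: mulh i0 RAW r2
#1 head=1: sub i1 RAW r0
#2 head=2: and and i2/i3 pair
#3 head=4: ld beq i4/i5 pair
#4 head=6: sll i6 RAW r1
#5 head=7: st mulh i7/i8 pair
#6 head=9: beq i9 no-port BR/BR
#7 head=10: beq or i10/i11 pair
#8 head=12: and i12 tail

ISSUED = 9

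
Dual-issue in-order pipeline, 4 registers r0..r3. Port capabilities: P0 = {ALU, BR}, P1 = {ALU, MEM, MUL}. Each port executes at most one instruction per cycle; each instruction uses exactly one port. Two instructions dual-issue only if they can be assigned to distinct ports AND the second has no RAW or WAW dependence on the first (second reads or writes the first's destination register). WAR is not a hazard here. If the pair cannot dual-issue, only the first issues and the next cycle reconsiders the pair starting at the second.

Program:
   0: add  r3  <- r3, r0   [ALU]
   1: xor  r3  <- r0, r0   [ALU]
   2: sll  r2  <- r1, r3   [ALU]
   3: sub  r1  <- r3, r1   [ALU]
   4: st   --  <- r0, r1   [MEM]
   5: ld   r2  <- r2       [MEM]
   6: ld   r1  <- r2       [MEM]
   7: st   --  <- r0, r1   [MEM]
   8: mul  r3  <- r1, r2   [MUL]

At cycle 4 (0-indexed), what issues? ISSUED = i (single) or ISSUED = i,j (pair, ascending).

ISSUED = 5

c0: i0 add  WAW r3
c1: i1 xor  RAW r3
c2: i2,i3 sll sub  pair
c3: i4 st  no-port MEM/MEM
c4: i5 ld  no-port MEM/MEM
c5: i6 ld  no-port MEM/MEM
c6: i7 st  no-port MEM/MUL
c7: i8 mul  tail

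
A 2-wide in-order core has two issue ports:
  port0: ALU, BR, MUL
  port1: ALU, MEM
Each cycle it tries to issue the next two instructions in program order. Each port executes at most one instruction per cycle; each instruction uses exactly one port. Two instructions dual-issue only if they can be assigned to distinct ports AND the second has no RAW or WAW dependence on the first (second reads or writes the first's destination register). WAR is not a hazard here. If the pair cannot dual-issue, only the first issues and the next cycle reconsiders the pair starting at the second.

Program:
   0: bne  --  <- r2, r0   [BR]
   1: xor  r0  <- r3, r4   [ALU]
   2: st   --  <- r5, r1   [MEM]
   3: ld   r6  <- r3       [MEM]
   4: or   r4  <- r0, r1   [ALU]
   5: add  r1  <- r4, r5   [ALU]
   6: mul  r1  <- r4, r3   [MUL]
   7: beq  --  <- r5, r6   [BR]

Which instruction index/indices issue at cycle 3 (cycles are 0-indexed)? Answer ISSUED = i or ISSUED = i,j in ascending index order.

ISSUED = 5

t=0 i0,i1:bne.BR/xor.ALU ; 2-wide
t=1 i2:st.MEM ; no-port MEM/MEM
t=2 i3,i4:ld.MEM/or.ALU ; 2-wide
t=3 i5:add.ALU ; WAW r1
t=4 i6:mul.MUL ; no-port MUL/BR
t=5 i7:beq.BR ; tail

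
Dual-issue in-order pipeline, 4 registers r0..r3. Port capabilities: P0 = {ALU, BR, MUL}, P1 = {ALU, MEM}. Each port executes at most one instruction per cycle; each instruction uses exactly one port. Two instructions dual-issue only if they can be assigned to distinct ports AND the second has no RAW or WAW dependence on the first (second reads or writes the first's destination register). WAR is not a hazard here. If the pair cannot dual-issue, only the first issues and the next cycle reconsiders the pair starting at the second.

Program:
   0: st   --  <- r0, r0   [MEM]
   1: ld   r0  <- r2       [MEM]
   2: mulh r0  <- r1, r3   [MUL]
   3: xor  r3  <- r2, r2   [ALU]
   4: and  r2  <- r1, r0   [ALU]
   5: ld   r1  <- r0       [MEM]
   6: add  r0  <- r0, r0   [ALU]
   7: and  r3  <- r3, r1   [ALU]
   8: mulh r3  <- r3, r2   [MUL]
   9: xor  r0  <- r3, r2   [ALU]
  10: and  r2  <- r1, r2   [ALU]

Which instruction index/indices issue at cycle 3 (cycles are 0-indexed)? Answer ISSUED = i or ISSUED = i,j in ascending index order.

  cy0 -> i0 (st) no-port MEM/MEM
  cy1 -> i1 (ld) WAW r0
  cy2 -> i2,i3 (mulh;xor) dual
  cy3 -> i4,i5 (and;ld) dual
  cy4 -> i6,i7 (add;and) dual
  cy5 -> i8 (mulh) RAW r3
  cy6 -> i9,i10 (xor;and) dual

ISSUED = 4,5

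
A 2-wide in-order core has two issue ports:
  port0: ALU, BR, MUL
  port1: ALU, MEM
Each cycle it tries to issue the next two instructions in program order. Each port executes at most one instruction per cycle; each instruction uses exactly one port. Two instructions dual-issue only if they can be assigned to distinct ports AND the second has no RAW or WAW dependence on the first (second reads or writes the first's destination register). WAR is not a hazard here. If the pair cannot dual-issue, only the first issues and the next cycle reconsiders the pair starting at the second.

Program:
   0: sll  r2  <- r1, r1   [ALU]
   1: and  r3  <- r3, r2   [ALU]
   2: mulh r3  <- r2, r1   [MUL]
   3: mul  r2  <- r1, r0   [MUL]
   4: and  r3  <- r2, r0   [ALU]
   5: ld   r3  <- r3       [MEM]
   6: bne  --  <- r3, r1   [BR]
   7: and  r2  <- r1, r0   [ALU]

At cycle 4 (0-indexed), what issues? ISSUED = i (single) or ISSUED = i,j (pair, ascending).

c0: i0 sll.ALU  RAW r2
c1: i1 and.ALU  WAW r3
c2: i2 mulh.MUL  no-port MUL/MUL
c3: i3 mul.MUL  RAW r2
c4: i4 and.ALU  RAW+WAW r3
c5: i5 ld.MEM  RAW r3
c6: i6&i7 bne.BR/and.ALU  pair

ISSUED = 4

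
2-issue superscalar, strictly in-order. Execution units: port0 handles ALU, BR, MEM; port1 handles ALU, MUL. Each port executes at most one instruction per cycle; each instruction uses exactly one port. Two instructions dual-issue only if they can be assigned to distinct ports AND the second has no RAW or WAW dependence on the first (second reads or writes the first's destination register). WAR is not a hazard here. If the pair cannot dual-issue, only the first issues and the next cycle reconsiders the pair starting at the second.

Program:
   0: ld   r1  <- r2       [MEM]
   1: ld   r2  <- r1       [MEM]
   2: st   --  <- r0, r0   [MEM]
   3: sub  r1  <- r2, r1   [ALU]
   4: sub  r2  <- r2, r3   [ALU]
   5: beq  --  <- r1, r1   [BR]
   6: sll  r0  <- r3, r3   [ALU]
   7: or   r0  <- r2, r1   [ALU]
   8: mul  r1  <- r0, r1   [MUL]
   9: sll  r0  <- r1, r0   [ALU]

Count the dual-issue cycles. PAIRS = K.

PAIRS = 2

[0] i0  ld  -- no-port MEM/MEM
[1] i1  ld  -- no-port MEM/MEM
[2] i2/i3  st/sub  -- 2-wide
[3] i4/i5  sub/beq  -- 2-wide
[4] i6  sll  -- WAW r0
[5] i7  or  -- RAW r0
[6] i8  mul  -- RAW r1
[7] i9  sll  -- tail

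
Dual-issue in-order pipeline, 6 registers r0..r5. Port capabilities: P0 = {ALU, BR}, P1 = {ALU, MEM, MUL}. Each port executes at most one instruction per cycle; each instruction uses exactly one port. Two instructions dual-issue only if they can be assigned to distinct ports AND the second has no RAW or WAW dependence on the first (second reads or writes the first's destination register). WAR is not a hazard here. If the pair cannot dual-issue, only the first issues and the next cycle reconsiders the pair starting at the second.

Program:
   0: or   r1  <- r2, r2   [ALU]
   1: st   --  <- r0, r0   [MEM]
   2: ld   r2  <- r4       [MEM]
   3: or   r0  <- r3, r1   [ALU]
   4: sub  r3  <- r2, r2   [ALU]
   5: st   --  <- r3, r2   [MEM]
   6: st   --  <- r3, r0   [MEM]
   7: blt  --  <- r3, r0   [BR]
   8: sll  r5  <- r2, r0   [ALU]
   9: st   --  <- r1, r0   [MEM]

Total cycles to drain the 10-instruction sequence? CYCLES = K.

CYCLES = 6

0. or+st @i0/i1  | dual
1. ld+or @i2/i3  | dual
2. sub @i4  | RAW r3
3. st @i5  | no-port MEM/MEM
4. st+blt @i6/i7  | dual
5. sll+st @i8/i9  | dual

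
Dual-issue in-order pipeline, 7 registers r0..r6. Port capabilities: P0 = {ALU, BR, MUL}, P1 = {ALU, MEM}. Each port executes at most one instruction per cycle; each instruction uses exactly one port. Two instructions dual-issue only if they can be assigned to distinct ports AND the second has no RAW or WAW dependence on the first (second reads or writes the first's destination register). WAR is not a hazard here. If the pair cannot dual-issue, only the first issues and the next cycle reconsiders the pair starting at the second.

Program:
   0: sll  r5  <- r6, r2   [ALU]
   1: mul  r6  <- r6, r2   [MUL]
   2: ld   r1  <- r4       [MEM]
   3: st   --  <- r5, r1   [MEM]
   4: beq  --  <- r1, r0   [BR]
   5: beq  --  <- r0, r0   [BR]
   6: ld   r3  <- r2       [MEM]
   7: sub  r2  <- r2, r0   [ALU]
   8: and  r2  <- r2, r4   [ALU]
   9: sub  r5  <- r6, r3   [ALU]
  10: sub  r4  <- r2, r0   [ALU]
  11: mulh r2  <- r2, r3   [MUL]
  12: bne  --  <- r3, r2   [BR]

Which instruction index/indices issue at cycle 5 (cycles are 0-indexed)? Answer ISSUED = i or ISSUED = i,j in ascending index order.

c0: i0&i1 sll/mul  2-wide
c1: i2 ld  no-port MEM/MEM
c2: i3&i4 st/beq  2-wide
c3: i5&i6 beq/ld  2-wide
c4: i7 sub  RAW+WAW r2
c5: i8&i9 and/sub  2-wide
c6: i10&i11 sub/mulh  2-wide
c7: i12 bne  tail

ISSUED = 8,9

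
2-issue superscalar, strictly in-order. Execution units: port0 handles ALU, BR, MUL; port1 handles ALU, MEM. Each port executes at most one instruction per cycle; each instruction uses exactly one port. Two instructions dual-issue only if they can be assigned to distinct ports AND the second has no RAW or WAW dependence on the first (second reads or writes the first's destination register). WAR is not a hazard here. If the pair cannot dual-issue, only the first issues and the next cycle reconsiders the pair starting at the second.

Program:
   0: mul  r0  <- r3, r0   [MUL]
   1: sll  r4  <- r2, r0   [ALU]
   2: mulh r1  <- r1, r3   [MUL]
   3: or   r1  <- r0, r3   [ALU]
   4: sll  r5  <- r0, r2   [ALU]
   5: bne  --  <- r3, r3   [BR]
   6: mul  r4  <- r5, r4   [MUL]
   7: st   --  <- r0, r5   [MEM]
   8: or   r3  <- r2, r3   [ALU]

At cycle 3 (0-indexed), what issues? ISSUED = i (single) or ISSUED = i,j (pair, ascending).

[0] i0  mul.MUL  -- RAW r0
[1] i1&i2  sll.ALU+mulh.MUL  -- pair
[2] i3&i4  or.ALU+sll.ALU  -- pair
[3] i5  bne.BR  -- no-port BR/MUL
[4] i6&i7  mul.MUL+st.MEM  -- pair
[5] i8  or.ALU  -- tail

ISSUED = 5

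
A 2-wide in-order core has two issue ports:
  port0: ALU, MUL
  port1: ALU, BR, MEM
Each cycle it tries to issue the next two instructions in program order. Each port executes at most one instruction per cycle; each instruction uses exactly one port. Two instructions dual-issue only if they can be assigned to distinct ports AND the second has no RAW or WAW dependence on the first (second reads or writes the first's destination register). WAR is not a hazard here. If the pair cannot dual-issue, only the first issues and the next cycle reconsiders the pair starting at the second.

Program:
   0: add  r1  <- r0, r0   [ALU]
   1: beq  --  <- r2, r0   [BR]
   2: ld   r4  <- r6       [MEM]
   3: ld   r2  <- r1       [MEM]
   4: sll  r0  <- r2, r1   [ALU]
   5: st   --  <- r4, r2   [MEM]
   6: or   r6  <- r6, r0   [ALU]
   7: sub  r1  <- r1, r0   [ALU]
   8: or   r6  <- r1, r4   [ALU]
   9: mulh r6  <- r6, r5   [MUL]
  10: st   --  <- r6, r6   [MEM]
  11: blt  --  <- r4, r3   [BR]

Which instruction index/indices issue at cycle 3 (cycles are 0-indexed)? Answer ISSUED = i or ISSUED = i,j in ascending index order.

t=0 i0,i1:add beq ; dual
t=1 i2:ld ; no-port MEM/MEM
t=2 i3:ld ; RAW r2
t=3 i4,i5:sll st ; dual
t=4 i6,i7:or sub ; dual
t=5 i8:or ; RAW+WAW r6
t=6 i9:mulh ; RAW r6
t=7 i10:st ; no-port MEM/BR
t=8 i11:blt ; tail

ISSUED = 4,5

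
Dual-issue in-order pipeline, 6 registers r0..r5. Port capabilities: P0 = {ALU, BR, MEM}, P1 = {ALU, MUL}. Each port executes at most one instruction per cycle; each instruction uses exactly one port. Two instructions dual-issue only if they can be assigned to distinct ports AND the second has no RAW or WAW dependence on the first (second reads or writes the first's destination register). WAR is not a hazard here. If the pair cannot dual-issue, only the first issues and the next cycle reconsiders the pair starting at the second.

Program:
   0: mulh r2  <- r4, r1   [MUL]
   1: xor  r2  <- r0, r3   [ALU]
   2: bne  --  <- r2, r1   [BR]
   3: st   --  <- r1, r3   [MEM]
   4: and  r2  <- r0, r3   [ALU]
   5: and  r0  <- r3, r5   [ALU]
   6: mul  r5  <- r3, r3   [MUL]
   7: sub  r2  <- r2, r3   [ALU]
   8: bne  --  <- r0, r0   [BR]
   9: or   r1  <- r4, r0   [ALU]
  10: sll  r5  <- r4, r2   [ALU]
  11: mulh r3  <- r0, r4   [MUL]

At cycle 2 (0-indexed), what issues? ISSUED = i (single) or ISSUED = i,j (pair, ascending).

ISSUED = 2

c0: i0 mulh  WAW r2
c1: i1 xor  RAW r2
c2: i2 bne  no-port BR/MEM
c3: i3,i4 st and  2-wide
c4: i5,i6 and mul  2-wide
c5: i7,i8 sub bne  2-wide
c6: i9,i10 or sll  2-wide
c7: i11 mulh  tail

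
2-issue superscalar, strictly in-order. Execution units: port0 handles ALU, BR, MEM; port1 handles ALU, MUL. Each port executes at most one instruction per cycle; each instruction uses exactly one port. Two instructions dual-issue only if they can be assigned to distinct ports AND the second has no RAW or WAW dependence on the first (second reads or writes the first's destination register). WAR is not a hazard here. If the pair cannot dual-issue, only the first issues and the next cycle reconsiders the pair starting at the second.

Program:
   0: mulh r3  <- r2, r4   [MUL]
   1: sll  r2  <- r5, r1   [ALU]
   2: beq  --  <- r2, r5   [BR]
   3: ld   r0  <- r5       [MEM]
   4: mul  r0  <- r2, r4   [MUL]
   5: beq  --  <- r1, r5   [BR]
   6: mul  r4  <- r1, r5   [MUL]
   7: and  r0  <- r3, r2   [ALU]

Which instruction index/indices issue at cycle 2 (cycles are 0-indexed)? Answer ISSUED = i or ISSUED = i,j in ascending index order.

ISSUED = 3

[0] i0,i1  mulh.MUL sll.ALU  -- 2-wide
[1] i2  beq.BR  -- no-port BR/MEM
[2] i3  ld.MEM  -- WAW r0
[3] i4,i5  mul.MUL beq.BR  -- 2-wide
[4] i6,i7  mul.MUL and.ALU  -- 2-wide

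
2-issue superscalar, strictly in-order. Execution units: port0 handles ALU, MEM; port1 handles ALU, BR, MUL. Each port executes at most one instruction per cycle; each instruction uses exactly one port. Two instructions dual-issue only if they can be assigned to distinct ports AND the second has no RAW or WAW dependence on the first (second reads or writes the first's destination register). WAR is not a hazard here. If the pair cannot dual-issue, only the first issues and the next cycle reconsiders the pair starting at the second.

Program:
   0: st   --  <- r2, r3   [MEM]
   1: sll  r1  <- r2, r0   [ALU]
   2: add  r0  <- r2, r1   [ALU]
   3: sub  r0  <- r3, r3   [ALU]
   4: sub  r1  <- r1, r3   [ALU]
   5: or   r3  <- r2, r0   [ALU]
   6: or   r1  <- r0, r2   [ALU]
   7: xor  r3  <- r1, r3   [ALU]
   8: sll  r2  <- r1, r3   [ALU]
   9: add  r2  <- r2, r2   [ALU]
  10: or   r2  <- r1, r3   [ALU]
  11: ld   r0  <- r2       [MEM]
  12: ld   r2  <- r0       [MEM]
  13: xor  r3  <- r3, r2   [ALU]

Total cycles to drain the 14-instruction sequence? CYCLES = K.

CYCLES = 11

#0 head=0: st.MEM sll.ALU i0+i1 dual
#1 head=2: add.ALU i2 WAW r0
#2 head=3: sub.ALU sub.ALU i3+i4 dual
#3 head=5: or.ALU or.ALU i5+i6 dual
#4 head=7: xor.ALU i7 RAW r3
#5 head=8: sll.ALU i8 RAW+WAW r2
#6 head=9: add.ALU i9 WAW r2
#7 head=10: or.ALU i10 RAW r2
#8 head=11: ld.MEM i11 no-port MEM/MEM
#9 head=12: ld.MEM i12 RAW r2
#10 head=13: xor.ALU i13 tail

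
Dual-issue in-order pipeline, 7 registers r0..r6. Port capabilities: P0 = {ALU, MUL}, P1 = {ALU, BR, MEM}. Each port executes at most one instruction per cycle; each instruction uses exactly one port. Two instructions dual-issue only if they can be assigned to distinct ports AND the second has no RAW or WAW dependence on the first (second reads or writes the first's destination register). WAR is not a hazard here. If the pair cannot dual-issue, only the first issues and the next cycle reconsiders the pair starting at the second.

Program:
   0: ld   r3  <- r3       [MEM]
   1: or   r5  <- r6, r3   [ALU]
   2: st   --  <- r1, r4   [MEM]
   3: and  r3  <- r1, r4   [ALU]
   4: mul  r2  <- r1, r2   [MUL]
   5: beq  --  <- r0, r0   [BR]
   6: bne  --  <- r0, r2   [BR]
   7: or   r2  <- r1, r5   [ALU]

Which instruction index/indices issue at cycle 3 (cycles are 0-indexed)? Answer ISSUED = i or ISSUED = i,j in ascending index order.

ISSUED = 5

#0 head=0: ld.MEM i0 RAW r3
#1 head=1: or.ALU+st.MEM i1,i2 2-wide
#2 head=3: and.ALU+mul.MUL i3,i4 2-wide
#3 head=5: beq.BR i5 no-port BR/BR
#4 head=6: bne.BR+or.ALU i6,i7 2-wide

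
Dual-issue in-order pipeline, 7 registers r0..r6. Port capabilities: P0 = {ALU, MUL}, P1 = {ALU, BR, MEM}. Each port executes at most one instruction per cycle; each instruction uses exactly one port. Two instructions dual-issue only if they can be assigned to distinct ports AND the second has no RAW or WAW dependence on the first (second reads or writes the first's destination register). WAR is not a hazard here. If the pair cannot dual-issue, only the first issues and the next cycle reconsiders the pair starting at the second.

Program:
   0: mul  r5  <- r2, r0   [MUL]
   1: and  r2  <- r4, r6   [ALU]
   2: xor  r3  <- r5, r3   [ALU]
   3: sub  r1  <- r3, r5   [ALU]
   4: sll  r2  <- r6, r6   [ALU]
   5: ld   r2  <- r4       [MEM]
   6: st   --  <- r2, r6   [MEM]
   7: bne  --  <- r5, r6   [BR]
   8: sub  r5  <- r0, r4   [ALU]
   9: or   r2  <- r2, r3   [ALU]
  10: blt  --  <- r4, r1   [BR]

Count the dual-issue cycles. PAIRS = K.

PAIRS = 4

t=0 i0,i1:mul;and ; 2-wide
t=1 i2:xor ; RAW r3
t=2 i3,i4:sub;sll ; 2-wide
t=3 i5:ld ; no-port MEM/MEM
t=4 i6:st ; no-port MEM/BR
t=5 i7,i8:bne;sub ; 2-wide
t=6 i9,i10:or;blt ; 2-wide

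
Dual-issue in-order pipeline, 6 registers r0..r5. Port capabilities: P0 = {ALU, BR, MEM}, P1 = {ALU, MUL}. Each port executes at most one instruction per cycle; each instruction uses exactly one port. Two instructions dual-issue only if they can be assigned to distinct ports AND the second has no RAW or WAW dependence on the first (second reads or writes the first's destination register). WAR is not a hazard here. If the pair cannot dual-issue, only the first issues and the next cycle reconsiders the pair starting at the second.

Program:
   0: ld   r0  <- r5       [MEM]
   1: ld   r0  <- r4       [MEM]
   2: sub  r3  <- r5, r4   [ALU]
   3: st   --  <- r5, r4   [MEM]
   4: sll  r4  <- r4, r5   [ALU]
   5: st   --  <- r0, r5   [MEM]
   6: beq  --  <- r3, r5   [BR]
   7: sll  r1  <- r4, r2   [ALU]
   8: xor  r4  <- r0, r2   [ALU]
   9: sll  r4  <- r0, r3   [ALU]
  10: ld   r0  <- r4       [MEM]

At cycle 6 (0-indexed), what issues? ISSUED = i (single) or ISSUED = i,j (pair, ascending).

ISSUED = 9

  cy0 -> i0 (ld.MEM) no-port MEM/MEM
  cy1 -> i1,i2 (ld.MEM sub.ALU) 2-wide
  cy2 -> i3,i4 (st.MEM sll.ALU) 2-wide
  cy3 -> i5 (st.MEM) no-port MEM/BR
  cy4 -> i6,i7 (beq.BR sll.ALU) 2-wide
  cy5 -> i8 (xor.ALU) WAW r4
  cy6 -> i9 (sll.ALU) RAW r4
  cy7 -> i10 (ld.MEM) tail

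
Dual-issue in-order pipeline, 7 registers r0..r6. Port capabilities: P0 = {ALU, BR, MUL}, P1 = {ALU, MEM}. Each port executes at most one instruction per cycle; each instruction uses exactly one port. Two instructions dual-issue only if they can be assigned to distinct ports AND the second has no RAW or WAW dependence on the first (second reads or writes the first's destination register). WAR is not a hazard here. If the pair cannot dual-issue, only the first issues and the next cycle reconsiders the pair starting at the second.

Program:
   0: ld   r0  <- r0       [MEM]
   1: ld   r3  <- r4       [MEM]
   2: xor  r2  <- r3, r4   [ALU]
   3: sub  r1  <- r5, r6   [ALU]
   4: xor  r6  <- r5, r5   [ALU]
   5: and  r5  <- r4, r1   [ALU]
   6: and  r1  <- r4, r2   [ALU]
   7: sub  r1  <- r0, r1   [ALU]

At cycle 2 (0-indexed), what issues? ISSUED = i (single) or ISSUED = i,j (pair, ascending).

ISSUED = 2,3

[0] i0  ld  -- no-port MEM/MEM
[1] i1  ld  -- RAW r3
[2] i2&i3  xor/sub  -- 2-wide
[3] i4&i5  xor/and  -- 2-wide
[4] i6  and  -- RAW+WAW r1
[5] i7  sub  -- tail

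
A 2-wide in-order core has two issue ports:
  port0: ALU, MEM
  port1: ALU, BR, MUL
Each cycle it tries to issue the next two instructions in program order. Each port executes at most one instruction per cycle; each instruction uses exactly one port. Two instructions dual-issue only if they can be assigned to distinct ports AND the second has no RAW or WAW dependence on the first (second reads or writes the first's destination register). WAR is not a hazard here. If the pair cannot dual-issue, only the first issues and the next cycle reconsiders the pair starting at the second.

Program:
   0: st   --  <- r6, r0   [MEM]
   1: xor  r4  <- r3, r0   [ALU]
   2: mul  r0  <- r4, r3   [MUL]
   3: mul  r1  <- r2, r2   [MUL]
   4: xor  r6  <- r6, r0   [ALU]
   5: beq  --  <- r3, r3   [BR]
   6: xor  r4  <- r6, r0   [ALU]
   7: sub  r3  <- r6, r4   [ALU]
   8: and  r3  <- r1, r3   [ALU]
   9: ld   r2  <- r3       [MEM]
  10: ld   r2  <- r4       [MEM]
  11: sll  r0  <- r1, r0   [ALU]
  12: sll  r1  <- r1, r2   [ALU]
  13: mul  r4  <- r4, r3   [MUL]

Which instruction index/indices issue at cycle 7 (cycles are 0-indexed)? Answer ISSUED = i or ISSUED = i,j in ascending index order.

ISSUED = 10,11

t=0 i0+i1:st;xor ; dual
t=1 i2:mul ; no-port MUL/MUL
t=2 i3+i4:mul;xor ; dual
t=3 i5+i6:beq;xor ; dual
t=4 i7:sub ; RAW+WAW r3
t=5 i8:and ; RAW r3
t=6 i9:ld ; no-port MEM/MEM
t=7 i10+i11:ld;sll ; dual
t=8 i12+i13:sll;mul ; dual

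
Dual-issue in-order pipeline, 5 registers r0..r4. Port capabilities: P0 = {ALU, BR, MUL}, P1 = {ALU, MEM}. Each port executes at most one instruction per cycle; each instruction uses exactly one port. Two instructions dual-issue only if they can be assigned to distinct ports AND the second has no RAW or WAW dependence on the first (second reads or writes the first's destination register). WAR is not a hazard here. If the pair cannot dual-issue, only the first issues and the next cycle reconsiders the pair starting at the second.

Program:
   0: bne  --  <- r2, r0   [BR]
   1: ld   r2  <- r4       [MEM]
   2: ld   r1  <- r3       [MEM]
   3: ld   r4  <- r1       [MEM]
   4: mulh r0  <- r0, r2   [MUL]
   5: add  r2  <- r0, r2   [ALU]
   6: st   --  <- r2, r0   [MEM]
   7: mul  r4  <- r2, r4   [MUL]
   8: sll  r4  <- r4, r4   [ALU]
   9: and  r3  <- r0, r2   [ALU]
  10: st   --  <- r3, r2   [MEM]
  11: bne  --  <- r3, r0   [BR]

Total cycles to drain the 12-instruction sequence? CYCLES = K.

c0: i0&i1 bne.BR/ld.MEM  dual
c1: i2 ld.MEM  no-port MEM/MEM
c2: i3&i4 ld.MEM/mulh.MUL  dual
c3: i5 add.ALU  RAW r2
c4: i6&i7 st.MEM/mul.MUL  dual
c5: i8&i9 sll.ALU/and.ALU  dual
c6: i10&i11 st.MEM/bne.BR  dual

CYCLES = 7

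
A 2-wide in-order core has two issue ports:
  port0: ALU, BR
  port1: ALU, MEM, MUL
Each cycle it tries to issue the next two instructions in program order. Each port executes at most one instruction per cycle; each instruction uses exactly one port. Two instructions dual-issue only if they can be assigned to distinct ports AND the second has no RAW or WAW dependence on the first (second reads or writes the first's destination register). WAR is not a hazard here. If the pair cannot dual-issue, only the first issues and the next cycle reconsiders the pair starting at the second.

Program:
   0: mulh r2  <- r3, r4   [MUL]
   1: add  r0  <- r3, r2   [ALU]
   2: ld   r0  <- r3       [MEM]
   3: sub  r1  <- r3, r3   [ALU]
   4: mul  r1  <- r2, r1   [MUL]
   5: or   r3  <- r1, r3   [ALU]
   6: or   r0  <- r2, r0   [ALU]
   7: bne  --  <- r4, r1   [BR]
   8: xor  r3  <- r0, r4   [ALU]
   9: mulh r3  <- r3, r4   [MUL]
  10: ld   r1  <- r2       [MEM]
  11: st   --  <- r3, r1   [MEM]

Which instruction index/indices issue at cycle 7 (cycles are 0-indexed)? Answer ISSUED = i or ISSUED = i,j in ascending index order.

t=0 i0:mulh.MUL ; RAW r2
t=1 i1:add.ALU ; WAW r0
t=2 i2&i3:ld.MEM+sub.ALU ; dual
t=3 i4:mul.MUL ; RAW r1
t=4 i5&i6:or.ALU+or.ALU ; dual
t=5 i7&i8:bne.BR+xor.ALU ; dual
t=6 i9:mulh.MUL ; no-port MUL/MEM
t=7 i10:ld.MEM ; no-port MEM/MEM
t=8 i11:st.MEM ; tail

ISSUED = 10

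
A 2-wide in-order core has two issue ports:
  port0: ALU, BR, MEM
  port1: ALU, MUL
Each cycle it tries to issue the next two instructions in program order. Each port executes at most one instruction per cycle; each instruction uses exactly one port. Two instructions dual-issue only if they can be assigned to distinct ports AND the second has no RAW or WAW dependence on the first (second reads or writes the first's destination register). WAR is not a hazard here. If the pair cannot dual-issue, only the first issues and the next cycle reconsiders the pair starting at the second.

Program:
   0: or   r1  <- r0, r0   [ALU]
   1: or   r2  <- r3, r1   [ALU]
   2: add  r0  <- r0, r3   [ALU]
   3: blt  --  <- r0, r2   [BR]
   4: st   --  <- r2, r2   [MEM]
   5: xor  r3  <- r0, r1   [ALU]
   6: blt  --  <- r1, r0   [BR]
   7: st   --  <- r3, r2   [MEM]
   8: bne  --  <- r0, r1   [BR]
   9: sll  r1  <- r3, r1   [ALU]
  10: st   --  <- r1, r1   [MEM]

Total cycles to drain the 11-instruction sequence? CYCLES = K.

c0: i0 or.ALU  RAW r1
c1: i1/i2 or.ALU+add.ALU  2-wide
c2: i3 blt.BR  no-port BR/MEM
c3: i4/i5 st.MEM+xor.ALU  2-wide
c4: i6 blt.BR  no-port BR/MEM
c5: i7 st.MEM  no-port MEM/BR
c6: i8/i9 bne.BR+sll.ALU  2-wide
c7: i10 st.MEM  tail

CYCLES = 8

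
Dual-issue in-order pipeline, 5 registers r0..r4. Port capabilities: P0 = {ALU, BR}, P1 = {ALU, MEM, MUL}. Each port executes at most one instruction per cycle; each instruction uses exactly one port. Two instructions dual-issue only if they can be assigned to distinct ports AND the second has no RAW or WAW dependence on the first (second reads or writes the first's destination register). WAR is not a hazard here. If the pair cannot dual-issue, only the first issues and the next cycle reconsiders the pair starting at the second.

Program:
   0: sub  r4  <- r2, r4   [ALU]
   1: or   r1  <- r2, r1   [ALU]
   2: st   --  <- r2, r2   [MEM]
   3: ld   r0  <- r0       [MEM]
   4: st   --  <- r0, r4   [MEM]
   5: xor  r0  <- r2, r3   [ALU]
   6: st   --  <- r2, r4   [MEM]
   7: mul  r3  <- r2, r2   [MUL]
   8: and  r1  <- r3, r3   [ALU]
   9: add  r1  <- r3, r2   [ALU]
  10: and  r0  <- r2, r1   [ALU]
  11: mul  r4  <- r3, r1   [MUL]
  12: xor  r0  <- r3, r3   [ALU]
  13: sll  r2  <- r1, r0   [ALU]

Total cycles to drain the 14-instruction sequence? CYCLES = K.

[0] i0/i1  sub.ALU+or.ALU  -- dual
[1] i2  st.MEM  -- no-port MEM/MEM
[2] i3  ld.MEM  -- no-port MEM/MEM
[3] i4/i5  st.MEM+xor.ALU  -- dual
[4] i6  st.MEM  -- no-port MEM/MUL
[5] i7  mul.MUL  -- RAW r3
[6] i8  and.ALU  -- WAW r1
[7] i9  add.ALU  -- RAW r1
[8] i10/i11  and.ALU+mul.MUL  -- dual
[9] i12  xor.ALU  -- RAW r0
[10] i13  sll.ALU  -- tail

CYCLES = 11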